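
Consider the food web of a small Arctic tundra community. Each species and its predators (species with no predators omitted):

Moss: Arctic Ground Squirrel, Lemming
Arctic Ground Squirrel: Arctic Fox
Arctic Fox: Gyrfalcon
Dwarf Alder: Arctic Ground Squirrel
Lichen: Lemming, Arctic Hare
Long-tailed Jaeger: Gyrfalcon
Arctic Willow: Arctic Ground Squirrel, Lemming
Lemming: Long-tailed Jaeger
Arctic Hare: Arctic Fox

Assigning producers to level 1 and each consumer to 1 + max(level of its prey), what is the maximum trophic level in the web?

4

Producers (level 1): Lichen, Arctic Willow, Moss, Dwarf Alder.
Arctic Willow → Arctic Ground Squirrel → Arctic Fox → Gyrfalcon gives Gyrfalcon level 4.
No species has a prey at level 4, so no species reaches level 5.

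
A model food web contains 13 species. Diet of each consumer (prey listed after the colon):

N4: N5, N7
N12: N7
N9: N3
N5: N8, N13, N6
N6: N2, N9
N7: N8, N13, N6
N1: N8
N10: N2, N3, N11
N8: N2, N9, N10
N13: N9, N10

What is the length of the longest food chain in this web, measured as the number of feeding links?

One longest chain: N3 → N9 → N8 → N7 → N12.
It has 5 species and 4 links.

4 links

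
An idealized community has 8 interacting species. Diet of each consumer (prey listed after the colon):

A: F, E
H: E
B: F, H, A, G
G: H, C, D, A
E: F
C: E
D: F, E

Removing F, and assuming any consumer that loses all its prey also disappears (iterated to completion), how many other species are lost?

7

Remove F.
Round 1: E (all prey gone) → extinct.
Round 2: H (all prey gone), C (all prey gone), D (all prey gone), A (all prey gone) → extinct.
Round 3: G (all prey gone) → extinct.
Round 4: B (all prey gone) → extinct.
No further losses. Total secondary extinctions: 7.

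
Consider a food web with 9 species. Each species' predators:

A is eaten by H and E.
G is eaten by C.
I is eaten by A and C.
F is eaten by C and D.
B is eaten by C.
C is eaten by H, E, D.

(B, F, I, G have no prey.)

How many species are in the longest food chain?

One longest chain: B → C → D.
It has 3 species and 2 links.

3 species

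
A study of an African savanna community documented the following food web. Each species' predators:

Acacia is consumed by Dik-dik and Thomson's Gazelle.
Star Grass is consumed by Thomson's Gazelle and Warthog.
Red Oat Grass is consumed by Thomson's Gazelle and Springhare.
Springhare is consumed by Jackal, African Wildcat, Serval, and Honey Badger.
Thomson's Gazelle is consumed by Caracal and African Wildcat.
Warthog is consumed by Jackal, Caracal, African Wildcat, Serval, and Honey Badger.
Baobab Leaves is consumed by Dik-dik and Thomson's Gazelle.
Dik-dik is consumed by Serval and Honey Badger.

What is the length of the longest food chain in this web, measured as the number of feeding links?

One longest chain: Star Grass → Warthog → Jackal.
It has 3 species and 2 links.

2 links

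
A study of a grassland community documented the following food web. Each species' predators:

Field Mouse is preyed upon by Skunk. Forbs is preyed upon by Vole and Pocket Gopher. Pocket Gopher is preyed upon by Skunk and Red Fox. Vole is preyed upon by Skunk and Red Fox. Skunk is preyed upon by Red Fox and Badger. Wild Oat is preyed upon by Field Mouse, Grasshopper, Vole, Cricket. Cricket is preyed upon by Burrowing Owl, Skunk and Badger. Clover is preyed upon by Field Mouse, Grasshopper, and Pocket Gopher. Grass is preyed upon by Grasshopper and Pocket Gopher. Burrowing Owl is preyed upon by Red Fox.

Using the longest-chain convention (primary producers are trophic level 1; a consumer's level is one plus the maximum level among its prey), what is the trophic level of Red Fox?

Clover is a producer → level 1.
Pocket Gopher eats Clover (level 1); other prey at levels: Forbs 1, Grass 1 → level 2.
Skunk eats Pocket Gopher (level 2); other prey at levels: Field Mouse 2, Vole 2, Cricket 2 → level 3.
Red Fox eats Skunk (level 3); other prey at levels: Pocket Gopher 2, Vole 2, Burrowing Owl 3 → level 4.

Trophic level 4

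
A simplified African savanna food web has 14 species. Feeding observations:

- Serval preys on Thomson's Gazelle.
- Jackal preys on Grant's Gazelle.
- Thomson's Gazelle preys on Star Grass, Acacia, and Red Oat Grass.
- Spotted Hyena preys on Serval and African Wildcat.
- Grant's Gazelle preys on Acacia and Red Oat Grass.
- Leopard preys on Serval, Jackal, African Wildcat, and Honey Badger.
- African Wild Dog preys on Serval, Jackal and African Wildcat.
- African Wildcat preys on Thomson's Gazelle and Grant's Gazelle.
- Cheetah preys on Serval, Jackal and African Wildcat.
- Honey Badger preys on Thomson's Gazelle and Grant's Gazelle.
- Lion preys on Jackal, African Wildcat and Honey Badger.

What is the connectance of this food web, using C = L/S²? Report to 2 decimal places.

C = 0.13

The web has S = 14 species and L = 26 feeding links.
C = L / S² = 26 / 196 = 0.1327 ≈ 0.13.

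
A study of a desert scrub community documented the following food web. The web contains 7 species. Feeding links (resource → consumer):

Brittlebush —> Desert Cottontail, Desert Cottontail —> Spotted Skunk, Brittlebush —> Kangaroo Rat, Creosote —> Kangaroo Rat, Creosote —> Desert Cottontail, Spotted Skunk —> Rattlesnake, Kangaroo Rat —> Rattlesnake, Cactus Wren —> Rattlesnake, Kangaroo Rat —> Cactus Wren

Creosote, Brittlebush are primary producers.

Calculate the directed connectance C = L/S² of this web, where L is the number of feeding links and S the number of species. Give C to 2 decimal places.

The web has S = 7 species and L = 9 feeding links.
C = L / S² = 9 / 49 = 0.1837 ≈ 0.18.

C = 0.18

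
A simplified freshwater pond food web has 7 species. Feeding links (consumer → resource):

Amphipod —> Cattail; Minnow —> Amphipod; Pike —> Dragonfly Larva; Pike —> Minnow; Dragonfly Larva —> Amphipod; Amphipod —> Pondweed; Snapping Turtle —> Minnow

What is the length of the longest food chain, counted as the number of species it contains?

One longest chain: Pondweed → Amphipod → Dragonfly Larva → Pike.
It has 4 species and 3 links.

4 species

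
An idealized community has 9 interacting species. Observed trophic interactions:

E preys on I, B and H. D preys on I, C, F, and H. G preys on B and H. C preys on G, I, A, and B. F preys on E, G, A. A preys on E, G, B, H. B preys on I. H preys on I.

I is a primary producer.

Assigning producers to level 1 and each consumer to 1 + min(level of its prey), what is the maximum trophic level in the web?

3

Producers (level 1): I.
Following each consumer down to its lowest-level prey: I → E → F (levels 1 through 3).
All prey of F (E 2, G 3, A 3) are at level 2 or above, so F is at level 1 + 2 = 3.
Every consumer has at least one prey at level 2 or below, so none exceeds level 3.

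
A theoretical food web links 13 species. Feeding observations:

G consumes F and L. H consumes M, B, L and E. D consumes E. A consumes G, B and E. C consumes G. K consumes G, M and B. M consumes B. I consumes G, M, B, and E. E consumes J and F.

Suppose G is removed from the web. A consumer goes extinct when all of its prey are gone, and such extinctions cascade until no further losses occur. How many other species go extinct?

Remove G.
Round 1: C (all prey gone) → extinct.
No further losses. Total secondary extinctions: 1.

1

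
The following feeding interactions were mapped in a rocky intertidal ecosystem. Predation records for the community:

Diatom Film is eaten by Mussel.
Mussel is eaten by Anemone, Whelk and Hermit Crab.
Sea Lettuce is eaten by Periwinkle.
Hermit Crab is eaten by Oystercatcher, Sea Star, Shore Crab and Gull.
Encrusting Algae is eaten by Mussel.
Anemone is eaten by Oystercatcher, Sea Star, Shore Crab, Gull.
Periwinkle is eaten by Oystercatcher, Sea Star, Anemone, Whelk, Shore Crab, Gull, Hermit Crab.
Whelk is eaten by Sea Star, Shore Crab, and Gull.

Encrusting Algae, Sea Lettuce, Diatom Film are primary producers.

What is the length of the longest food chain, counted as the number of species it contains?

One longest chain: Sea Lettuce → Periwinkle → Whelk → Gull.
It has 4 species and 3 links.

4 species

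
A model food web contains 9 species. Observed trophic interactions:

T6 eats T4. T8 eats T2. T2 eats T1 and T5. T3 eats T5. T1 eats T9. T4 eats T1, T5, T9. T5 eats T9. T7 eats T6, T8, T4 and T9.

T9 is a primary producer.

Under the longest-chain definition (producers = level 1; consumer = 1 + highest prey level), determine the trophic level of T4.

T9 is a producer → level 1.
T1 eats T9 → level 2.
T4 eats T1 (level 2); other prey at levels: T9 1, T5 2 → level 3.

Trophic level 3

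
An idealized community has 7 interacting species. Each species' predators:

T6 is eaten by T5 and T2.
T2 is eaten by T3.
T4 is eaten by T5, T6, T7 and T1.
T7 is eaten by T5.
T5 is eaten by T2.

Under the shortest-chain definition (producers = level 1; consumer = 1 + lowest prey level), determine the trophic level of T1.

Trophic level 2

T4 is a producer → level 1.
T1 eats T4 → level 2.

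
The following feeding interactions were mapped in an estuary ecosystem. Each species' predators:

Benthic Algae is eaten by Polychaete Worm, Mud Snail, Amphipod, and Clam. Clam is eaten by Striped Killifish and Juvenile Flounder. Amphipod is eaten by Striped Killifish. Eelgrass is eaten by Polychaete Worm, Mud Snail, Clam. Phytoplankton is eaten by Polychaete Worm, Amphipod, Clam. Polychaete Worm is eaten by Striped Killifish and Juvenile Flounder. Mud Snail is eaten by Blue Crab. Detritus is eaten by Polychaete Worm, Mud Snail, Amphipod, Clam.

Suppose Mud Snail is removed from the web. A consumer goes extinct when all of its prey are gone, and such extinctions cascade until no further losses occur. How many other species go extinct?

Remove Mud Snail.
Round 1: Blue Crab (all prey gone) → extinct.
No further losses. Total secondary extinctions: 1.

1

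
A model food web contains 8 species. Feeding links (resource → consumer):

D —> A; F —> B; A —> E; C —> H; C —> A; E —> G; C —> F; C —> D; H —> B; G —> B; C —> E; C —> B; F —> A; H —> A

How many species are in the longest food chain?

6 species

One longest chain: C → D → A → E → G → B.
It has 6 species and 5 links.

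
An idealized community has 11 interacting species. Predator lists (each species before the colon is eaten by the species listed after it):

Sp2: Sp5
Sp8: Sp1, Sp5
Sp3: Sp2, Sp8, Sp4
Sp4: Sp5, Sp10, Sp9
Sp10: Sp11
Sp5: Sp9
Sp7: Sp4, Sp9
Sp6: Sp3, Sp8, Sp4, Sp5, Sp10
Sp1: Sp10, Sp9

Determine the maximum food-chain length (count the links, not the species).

5 links

One longest chain: Sp6 → Sp3 → Sp8 → Sp1 → Sp10 → Sp11.
It has 6 species and 5 links.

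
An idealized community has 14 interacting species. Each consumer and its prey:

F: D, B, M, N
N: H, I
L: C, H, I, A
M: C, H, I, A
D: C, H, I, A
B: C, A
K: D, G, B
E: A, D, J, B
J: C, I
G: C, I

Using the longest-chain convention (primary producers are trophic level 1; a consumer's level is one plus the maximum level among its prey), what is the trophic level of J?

C is a producer → level 1.
J eats C (level 1); other prey at levels: I 1 → level 2.

Trophic level 2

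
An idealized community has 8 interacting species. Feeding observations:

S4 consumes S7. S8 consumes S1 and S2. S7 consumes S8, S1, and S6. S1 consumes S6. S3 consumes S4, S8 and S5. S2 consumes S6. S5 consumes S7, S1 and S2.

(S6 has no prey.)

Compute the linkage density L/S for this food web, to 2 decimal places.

L/S = 1.75

There are L = 14 links among S = 8 species.
L/S = 14/8 = 1.7500 ≈ 1.75.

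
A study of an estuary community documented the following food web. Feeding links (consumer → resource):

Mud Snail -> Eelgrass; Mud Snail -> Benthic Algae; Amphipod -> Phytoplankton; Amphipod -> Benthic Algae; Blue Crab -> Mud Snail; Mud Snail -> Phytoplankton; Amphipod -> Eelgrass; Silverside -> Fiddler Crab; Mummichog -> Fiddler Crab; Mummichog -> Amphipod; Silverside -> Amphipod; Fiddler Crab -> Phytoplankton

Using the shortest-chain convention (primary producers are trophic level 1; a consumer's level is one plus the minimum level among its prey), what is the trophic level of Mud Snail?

Trophic level 2

Eelgrass is a producer → level 1.
Mud Snail eats Eelgrass → level 2.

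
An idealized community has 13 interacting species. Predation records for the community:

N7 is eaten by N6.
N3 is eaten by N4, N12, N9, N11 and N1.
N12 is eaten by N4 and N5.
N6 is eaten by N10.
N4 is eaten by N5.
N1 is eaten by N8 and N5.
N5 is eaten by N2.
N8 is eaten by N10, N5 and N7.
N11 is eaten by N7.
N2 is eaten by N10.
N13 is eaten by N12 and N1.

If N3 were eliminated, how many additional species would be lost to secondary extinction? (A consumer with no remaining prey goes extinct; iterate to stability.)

2

Remove N3.
Round 1: N9 (all prey gone), N11 (all prey gone) → extinct.
No further losses. Total secondary extinctions: 2.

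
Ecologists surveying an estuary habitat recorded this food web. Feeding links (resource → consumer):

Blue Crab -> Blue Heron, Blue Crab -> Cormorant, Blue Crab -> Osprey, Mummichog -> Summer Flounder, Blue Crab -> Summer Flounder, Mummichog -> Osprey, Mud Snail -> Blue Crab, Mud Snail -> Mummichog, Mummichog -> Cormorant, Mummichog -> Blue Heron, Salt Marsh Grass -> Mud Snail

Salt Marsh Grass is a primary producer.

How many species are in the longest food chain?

4 species

One longest chain: Salt Marsh Grass → Mud Snail → Mummichog → Summer Flounder.
It has 4 species and 3 links.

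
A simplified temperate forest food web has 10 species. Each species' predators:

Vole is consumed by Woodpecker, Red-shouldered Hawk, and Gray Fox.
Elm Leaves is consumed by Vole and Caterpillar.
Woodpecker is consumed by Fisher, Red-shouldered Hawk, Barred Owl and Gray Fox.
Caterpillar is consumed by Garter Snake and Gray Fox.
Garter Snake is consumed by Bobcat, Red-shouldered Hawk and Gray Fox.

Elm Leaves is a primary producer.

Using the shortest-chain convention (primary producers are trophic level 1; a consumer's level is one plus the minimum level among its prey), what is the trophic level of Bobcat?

Elm Leaves is a producer → level 1.
Caterpillar eats Elm Leaves → level 2.
Garter Snake eats Caterpillar → level 3.
Bobcat eats Garter Snake → level 4.
No prey of Bobcat is below level 3, so 4 is the minimum.

Trophic level 4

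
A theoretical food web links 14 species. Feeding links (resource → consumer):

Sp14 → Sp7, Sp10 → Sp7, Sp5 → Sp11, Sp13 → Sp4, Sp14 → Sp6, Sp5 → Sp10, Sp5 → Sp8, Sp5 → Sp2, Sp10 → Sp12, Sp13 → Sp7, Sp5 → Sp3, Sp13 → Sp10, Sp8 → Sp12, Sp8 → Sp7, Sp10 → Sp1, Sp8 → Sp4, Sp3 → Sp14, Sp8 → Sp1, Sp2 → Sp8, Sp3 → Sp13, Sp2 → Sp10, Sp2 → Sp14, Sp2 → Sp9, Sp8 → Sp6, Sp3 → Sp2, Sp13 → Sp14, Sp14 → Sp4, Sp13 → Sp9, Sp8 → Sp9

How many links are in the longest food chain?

One longest chain: Sp5 → Sp3 → Sp2 → Sp14 → Sp4.
It has 5 species and 4 links.

4 links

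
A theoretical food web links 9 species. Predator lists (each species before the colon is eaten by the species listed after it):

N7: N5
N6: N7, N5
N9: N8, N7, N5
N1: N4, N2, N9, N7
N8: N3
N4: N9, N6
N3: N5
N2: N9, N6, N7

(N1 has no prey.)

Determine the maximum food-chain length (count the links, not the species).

5 links

One longest chain: N1 → N4 → N9 → N8 → N3 → N5.
It has 6 species and 5 links.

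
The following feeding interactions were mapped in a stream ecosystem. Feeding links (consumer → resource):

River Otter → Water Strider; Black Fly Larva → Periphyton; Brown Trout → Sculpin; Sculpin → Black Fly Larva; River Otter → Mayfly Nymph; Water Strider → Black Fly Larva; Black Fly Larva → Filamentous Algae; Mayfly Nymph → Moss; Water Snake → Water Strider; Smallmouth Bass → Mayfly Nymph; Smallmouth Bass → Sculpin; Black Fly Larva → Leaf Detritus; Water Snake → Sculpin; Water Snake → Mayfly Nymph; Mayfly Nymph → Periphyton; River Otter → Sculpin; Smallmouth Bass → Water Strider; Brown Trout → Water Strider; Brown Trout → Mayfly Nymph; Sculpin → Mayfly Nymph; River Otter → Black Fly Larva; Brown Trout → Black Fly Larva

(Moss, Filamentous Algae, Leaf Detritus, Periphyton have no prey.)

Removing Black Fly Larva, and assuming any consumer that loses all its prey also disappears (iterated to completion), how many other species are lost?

1

Remove Black Fly Larva.
Round 1: Water Strider (all prey gone) → extinct.
No further losses. Total secondary extinctions: 1.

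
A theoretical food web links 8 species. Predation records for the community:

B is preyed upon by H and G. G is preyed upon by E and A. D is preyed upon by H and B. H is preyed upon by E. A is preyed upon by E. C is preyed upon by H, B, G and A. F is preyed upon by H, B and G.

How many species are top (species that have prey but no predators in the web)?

1

Top species (has prey, but nothing eats it): E.
Count: 1.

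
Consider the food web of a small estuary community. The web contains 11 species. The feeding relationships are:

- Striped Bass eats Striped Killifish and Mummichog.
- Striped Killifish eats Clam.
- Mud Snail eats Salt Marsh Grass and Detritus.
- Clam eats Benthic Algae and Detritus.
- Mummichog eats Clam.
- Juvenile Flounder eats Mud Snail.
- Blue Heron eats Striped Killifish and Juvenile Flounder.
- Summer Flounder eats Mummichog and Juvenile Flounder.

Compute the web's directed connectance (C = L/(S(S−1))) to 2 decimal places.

C = 0.12

The web has S = 11 species and L = 13 feeding links.
C = L / (S(S−1)) = 13 / 110 = 0.1182 ≈ 0.12.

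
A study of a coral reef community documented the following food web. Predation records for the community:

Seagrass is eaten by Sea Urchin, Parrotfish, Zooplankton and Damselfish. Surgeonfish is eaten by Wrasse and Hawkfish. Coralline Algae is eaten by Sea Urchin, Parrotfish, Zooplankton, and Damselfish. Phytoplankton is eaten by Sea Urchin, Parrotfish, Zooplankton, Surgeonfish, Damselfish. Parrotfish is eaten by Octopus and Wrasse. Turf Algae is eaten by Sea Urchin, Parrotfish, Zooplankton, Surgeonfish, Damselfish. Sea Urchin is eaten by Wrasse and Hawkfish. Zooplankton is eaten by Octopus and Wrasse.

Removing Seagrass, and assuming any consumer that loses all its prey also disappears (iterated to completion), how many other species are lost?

0

Remove Seagrass.
Every predator of it retains at least one other prey: Damselfish still has Phytoplankton, Turf Algae, Coralline Algae; Parrotfish still has Phytoplankton, Turf Algae, Coralline Algae; Zooplankton still has Phytoplankton, Turf Algae, Coralline Algae; Sea Urchin still has Phytoplankton, Turf Algae, Coralline Algae.
No consumer loses all prey, so no secondary extinctions occur.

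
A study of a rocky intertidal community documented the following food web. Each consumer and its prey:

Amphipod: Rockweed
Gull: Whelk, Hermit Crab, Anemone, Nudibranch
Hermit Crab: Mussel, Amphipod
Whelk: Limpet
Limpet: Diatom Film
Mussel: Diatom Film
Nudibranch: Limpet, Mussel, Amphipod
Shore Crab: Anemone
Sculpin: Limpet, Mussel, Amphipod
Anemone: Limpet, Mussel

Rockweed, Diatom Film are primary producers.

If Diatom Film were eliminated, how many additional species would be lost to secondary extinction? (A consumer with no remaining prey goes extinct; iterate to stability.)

5

Remove Diatom Film.
Round 1: Limpet (all prey gone), Mussel (all prey gone) → extinct.
Round 2: Whelk (all prey gone), Anemone (all prey gone) → extinct.
Round 3: Shore Crab (all prey gone) → extinct.
No further losses. Total secondary extinctions: 5.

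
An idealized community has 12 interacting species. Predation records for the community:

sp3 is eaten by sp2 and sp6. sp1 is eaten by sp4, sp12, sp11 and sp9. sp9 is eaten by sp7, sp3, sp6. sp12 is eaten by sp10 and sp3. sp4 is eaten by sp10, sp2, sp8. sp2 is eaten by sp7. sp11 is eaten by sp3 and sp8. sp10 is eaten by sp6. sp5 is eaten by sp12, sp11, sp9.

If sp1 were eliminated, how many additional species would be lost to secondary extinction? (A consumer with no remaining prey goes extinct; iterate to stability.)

Remove sp1.
Round 1: sp4 (all prey gone) → extinct.
No further losses. Total secondary extinctions: 1.

1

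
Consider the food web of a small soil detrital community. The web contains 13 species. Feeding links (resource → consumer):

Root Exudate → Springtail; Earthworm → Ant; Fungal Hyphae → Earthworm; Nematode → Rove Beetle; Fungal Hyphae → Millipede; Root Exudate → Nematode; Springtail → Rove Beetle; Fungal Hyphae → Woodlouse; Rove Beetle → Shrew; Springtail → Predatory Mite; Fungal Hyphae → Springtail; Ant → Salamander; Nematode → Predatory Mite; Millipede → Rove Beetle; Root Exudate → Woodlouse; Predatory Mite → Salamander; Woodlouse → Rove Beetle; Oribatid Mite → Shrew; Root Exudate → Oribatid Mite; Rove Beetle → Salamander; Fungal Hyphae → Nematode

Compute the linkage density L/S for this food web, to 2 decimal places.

There are L = 21 links among S = 13 species.
L/S = 21/13 = 1.6154 ≈ 1.62.

L/S = 1.62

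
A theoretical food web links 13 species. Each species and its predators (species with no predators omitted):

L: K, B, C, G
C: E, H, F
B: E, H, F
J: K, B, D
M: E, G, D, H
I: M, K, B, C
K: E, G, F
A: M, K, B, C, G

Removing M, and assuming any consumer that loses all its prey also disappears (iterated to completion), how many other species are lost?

Remove M.
Every predator of it retains at least one other prey: E still has K, B, C; G still has L, A, K; D still has J; H still has B, C.
No consumer loses all prey, so no secondary extinctions occur.

0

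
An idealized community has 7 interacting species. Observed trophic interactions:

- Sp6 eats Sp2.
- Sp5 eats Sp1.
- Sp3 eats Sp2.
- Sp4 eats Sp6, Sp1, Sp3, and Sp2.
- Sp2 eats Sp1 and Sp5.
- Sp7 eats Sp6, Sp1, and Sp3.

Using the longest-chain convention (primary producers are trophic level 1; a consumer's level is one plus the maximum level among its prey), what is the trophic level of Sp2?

Sp1 is a producer → level 1.
Sp5 eats Sp1 → level 2.
Sp2 eats Sp5 (level 2); other prey at levels: Sp1 1 → level 3.

Trophic level 3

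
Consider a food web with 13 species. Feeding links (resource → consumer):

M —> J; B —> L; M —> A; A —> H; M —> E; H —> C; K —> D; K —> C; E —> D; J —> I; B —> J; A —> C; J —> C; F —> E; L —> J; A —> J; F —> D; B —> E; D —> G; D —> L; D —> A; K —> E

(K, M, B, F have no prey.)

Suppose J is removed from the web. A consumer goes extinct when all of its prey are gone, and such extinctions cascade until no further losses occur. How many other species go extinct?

1

Remove J.
Round 1: I (all prey gone) → extinct.
No further losses. Total secondary extinctions: 1.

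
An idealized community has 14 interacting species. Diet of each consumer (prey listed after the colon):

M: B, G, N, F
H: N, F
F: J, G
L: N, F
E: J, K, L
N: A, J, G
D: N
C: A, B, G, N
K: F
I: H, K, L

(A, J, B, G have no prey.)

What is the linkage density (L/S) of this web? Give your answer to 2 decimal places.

There are L = 25 links among S = 14 species.
L/S = 25/14 = 1.7857 ≈ 1.79.

L/S = 1.79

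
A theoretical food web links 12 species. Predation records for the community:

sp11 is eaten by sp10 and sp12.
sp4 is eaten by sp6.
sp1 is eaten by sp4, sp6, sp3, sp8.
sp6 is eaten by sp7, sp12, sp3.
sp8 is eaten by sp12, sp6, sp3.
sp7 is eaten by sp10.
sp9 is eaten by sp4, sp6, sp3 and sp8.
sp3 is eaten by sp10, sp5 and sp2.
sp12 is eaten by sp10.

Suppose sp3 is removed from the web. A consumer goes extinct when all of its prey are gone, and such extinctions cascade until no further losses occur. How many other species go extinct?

Remove sp3.
Round 1: sp2 (all prey gone), sp5 (all prey gone) → extinct.
No further losses. Total secondary extinctions: 2.

2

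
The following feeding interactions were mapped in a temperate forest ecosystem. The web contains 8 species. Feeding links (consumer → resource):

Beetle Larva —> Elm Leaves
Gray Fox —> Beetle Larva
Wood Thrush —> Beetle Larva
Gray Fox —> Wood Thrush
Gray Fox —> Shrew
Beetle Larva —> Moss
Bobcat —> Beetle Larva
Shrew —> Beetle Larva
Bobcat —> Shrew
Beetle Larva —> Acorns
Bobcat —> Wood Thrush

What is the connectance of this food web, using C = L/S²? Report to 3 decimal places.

C = 0.172

The web has S = 8 species and L = 11 feeding links.
C = L / S² = 11 / 64 = 0.1719 ≈ 0.172.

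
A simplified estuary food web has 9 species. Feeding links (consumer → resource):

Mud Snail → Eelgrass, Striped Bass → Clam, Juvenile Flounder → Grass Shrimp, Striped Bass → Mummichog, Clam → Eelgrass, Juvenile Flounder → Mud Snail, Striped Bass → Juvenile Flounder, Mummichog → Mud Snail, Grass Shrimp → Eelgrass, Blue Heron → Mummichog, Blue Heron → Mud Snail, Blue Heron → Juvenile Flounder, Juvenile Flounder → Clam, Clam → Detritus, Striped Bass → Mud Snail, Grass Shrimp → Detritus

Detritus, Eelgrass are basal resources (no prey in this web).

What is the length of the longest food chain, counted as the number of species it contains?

4 species

One longest chain: Detritus → Grass Shrimp → Juvenile Flounder → Blue Heron.
It has 4 species and 3 links.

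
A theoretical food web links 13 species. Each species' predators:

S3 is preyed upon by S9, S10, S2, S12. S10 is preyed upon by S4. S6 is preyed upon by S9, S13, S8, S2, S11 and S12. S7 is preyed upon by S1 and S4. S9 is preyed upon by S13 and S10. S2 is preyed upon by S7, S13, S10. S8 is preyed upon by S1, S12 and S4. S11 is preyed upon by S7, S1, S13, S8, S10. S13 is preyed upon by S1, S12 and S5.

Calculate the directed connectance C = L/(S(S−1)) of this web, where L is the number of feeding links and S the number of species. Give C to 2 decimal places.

The web has S = 13 species and L = 29 feeding links.
C = L / (S(S−1)) = 29 / 156 = 0.1859 ≈ 0.19.

C = 0.19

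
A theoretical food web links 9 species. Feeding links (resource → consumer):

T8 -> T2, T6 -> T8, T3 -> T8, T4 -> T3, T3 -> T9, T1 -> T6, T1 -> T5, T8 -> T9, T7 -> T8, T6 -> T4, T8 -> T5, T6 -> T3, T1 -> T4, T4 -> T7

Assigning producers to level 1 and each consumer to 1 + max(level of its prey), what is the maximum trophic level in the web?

6

Producers (level 1): T1.
T1 → T6 → T4 → T3 → T8 → T9 gives T9 level 6.
No species has a prey at level 6, so no species reaches level 7.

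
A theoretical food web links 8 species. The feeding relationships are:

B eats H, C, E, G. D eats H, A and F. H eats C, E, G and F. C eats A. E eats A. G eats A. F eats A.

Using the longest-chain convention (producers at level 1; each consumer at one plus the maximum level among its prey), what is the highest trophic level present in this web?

4

Producers (level 1): A.
A → E → H → B gives B level 4.
No species has a prey at level 4, so no species reaches level 5.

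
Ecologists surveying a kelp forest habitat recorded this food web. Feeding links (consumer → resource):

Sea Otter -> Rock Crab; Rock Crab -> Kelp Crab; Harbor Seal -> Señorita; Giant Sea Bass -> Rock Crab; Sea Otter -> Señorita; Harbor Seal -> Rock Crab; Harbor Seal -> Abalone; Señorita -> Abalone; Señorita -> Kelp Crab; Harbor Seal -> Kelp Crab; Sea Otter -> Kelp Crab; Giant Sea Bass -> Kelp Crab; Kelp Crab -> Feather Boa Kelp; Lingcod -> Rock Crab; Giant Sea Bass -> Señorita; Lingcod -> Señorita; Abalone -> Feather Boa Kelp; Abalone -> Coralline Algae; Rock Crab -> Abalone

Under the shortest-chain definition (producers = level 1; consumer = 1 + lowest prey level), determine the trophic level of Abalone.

Feather Boa Kelp is a producer → level 1.
Abalone eats Feather Boa Kelp → level 2.

Trophic level 2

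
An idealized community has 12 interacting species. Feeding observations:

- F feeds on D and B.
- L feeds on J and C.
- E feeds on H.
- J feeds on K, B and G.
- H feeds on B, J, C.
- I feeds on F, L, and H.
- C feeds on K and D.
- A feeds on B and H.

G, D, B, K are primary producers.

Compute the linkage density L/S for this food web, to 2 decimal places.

There are L = 18 links among S = 12 species.
L/S = 18/12 = 1.5000 ≈ 1.50.

L/S = 1.50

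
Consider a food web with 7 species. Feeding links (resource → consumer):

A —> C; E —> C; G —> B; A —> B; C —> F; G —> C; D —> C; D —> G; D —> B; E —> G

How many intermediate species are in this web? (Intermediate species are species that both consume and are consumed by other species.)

Intermediate species (has both prey and predators): G, C.
Count: 2.

2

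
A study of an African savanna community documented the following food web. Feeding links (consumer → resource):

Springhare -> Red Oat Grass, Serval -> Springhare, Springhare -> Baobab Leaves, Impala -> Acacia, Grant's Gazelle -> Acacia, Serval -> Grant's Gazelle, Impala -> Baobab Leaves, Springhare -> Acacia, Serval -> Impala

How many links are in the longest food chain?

One longest chain: Baobab Leaves → Springhare → Serval.
It has 3 species and 2 links.

2 links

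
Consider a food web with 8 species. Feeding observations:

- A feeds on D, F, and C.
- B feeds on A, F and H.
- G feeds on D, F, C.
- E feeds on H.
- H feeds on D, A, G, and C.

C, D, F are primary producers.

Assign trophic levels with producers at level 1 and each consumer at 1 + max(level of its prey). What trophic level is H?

Trophic level 3

C is a producer → level 1.
G eats C (level 1); other prey at levels: D 1, F 1 → level 2.
H eats G (level 2); other prey at levels: C 1, D 1, A 2 → level 3.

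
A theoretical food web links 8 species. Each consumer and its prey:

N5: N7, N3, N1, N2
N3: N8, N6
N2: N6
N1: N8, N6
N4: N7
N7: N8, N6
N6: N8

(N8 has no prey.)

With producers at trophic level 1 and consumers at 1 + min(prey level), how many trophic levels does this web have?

Producers (level 1): N8.
Following each consumer down to its lowest-level prey: N8 → N6 → N2 (levels 1 through 3).
All prey of N2 (N6 2) are at level 2 or above, so N2 is at level 1 + 2 = 3.
Every consumer has at least one prey at level 2 or below, so none exceeds level 3.

3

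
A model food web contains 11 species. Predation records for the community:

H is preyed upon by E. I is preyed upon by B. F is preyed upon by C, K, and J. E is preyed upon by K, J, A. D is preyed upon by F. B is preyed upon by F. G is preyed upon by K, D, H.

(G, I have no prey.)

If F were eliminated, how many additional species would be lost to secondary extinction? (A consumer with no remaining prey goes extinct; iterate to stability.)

1

Remove F.
Round 1: C (all prey gone) → extinct.
No further losses. Total secondary extinctions: 1.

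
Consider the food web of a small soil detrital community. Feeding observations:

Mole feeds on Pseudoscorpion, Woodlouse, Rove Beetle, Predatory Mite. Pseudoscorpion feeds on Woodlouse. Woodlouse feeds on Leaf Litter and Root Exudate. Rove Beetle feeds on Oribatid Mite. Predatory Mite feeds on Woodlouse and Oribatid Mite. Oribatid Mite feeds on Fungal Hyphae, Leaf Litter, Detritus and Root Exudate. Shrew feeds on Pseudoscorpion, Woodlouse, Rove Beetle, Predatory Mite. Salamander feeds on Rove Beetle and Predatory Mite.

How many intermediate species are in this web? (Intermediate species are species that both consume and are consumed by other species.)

5

Intermediate species (has both prey and predators): Woodlouse, Oribatid Mite, Rove Beetle, Pseudoscorpion, Predatory Mite.
Count: 5.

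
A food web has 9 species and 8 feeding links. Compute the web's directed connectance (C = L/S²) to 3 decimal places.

C = 0.099

The web has S = 9 species and L = 8 feeding links.
C = L / S² = 8 / 81 = 0.0988 ≈ 0.099.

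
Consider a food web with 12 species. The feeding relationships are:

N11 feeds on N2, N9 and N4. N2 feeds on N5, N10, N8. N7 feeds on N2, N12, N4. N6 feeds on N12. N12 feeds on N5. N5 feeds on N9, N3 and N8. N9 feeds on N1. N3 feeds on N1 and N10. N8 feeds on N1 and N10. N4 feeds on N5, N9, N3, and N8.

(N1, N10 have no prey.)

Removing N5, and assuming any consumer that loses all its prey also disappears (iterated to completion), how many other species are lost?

Remove N5.
Round 1: N12 (all prey gone) → extinct.
Round 2: N6 (all prey gone) → extinct.
No further losses. Total secondary extinctions: 2.

2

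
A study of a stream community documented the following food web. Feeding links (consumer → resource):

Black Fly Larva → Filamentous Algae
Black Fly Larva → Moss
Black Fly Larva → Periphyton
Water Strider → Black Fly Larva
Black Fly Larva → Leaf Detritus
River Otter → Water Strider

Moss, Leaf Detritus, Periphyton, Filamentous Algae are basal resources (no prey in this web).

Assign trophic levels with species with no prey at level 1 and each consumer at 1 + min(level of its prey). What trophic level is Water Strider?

Trophic level 3

Moss has no prey (basal) → level 1.
Black Fly Larva eats Moss → level 2.
Water Strider eats Black Fly Larva → level 3.
No prey of Water Strider is below level 2, so 3 is the minimum.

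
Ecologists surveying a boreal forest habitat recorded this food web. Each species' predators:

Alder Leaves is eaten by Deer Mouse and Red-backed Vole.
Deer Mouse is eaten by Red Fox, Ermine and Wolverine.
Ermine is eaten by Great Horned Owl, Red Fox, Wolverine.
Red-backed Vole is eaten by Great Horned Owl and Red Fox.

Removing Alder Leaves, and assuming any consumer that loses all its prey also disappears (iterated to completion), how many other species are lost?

6

Remove Alder Leaves.
Round 1: Deer Mouse (all prey gone), Red-backed Vole (all prey gone) → extinct.
Round 2: Ermine (all prey gone) → extinct.
Round 3: Red Fox (all prey gone), Great Horned Owl (all prey gone), Wolverine (all prey gone) → extinct.
No further losses. Total secondary extinctions: 6.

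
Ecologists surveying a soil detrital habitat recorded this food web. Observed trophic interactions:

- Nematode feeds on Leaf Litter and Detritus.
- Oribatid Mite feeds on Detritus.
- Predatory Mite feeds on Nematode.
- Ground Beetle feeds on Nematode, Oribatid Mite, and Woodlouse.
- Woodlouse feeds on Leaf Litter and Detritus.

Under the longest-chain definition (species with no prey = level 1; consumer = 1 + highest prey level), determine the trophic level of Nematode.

Detritus has no prey (basal) → level 1.
Nematode eats Detritus (level 1); other prey at levels: Leaf Litter 1 → level 2.

Trophic level 2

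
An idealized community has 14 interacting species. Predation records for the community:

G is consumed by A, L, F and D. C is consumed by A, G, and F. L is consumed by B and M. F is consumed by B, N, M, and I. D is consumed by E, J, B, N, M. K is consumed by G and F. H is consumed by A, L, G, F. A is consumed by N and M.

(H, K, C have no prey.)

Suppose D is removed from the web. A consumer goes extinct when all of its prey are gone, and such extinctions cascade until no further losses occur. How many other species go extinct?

2

Remove D.
Round 1: E (all prey gone), J (all prey gone) → extinct.
No further losses. Total secondary extinctions: 2.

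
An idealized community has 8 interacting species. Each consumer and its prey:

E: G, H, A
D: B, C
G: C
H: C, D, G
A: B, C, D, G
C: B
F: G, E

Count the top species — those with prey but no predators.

1

Top species (has prey, but nothing eats it): F.
Count: 1.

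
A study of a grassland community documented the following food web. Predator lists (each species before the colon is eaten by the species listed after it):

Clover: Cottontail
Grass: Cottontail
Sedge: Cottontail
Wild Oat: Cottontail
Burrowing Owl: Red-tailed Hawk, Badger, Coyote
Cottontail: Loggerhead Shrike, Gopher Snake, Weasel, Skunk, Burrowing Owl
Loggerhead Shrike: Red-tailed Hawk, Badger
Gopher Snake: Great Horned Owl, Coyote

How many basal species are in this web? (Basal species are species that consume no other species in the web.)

Basal species (no prey listed): Grass, Sedge, Clover, Wild Oat.
Count: 4.

4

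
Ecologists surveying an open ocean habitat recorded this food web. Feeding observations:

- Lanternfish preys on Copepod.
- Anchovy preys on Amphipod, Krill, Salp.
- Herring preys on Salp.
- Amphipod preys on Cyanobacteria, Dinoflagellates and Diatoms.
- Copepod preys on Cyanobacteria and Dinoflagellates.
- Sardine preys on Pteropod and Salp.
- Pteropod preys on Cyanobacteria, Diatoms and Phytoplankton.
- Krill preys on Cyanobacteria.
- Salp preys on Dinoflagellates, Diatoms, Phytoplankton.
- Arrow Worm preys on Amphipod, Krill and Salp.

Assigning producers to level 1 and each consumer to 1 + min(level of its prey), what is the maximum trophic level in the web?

3

Producers (level 1): Cyanobacteria, Dinoflagellates, Phytoplankton, Diatoms.
Following each consumer down to its lowest-level prey: Dinoflagellates → Salp → Herring (levels 1 through 3).
All prey of Herring (Salp 2) are at level 2 or above, so Herring is at level 1 + 2 = 3.
Every consumer has at least one prey at level 2 or below, so none exceeds level 3.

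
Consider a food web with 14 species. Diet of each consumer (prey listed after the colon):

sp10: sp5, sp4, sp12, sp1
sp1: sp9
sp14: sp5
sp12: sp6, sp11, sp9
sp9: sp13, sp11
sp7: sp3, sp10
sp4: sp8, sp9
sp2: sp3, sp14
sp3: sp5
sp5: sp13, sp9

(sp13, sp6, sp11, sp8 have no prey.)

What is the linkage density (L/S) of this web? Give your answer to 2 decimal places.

L/S = 1.43

There are L = 20 links among S = 14 species.
L/S = 20/14 = 1.4286 ≈ 1.43.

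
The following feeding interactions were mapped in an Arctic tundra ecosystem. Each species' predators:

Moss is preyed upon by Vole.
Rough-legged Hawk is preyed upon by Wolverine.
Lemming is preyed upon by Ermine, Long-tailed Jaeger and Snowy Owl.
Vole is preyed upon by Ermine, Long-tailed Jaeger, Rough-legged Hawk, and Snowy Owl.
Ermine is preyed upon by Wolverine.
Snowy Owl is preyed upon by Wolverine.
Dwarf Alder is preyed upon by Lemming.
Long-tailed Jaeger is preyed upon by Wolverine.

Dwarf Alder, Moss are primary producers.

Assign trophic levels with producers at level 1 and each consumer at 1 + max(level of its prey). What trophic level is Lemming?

Dwarf Alder is a producer → level 1.
Lemming eats Dwarf Alder → level 2.

Trophic level 2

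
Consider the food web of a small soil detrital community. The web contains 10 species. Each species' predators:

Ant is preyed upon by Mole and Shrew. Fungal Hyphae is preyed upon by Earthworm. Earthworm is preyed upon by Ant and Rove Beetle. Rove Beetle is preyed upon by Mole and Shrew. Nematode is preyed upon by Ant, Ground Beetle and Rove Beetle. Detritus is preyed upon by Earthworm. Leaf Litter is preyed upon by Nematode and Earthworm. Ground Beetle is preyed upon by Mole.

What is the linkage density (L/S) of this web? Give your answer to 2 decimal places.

L/S = 1.40

There are L = 14 links among S = 10 species.
L/S = 14/10 = 1.4000 ≈ 1.40.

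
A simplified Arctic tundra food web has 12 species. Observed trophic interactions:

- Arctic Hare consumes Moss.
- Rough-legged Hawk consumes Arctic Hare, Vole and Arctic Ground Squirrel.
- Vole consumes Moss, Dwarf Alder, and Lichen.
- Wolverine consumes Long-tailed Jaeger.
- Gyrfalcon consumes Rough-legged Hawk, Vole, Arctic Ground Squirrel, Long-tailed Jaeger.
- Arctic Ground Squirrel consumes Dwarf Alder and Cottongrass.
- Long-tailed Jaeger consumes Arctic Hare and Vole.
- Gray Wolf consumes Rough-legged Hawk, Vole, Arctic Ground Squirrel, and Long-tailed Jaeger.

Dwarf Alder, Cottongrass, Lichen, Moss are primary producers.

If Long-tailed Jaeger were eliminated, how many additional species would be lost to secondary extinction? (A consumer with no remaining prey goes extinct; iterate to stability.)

Remove Long-tailed Jaeger.
Round 1: Wolverine (all prey gone) → extinct.
No further losses. Total secondary extinctions: 1.

1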